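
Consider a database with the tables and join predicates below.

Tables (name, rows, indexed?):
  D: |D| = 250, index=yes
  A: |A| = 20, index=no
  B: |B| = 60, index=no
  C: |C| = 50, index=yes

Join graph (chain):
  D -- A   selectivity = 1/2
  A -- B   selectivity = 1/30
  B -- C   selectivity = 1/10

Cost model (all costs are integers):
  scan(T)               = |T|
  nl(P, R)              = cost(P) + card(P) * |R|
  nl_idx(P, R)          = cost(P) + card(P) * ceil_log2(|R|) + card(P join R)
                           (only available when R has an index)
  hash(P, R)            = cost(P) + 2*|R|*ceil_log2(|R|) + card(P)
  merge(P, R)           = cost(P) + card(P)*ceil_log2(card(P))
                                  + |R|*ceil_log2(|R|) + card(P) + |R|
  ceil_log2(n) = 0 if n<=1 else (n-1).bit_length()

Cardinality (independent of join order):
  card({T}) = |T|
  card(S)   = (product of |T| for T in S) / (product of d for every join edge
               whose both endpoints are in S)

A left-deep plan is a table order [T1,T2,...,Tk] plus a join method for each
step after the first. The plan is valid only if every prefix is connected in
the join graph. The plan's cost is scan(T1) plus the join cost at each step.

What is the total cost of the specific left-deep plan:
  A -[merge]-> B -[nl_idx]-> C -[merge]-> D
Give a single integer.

step 1: scan A: cost=20, card=20
step 2: join B via merge
    card(P join B) = 20*60/(30) = 40
    cost = 20 + 20*5 + 60*6 + 20 + 60 = 560
step 3: join C via nl_idx
    card(P join C) = 40*50/(10) = 200
    cost = 560 + 40*6 + 200 = 1000
step 4: join D via merge
    card(P join D) = 200*250/(2) = 25000
    cost = 1000 + 200*8 + 250*8 + 200 + 250 = 5050

5050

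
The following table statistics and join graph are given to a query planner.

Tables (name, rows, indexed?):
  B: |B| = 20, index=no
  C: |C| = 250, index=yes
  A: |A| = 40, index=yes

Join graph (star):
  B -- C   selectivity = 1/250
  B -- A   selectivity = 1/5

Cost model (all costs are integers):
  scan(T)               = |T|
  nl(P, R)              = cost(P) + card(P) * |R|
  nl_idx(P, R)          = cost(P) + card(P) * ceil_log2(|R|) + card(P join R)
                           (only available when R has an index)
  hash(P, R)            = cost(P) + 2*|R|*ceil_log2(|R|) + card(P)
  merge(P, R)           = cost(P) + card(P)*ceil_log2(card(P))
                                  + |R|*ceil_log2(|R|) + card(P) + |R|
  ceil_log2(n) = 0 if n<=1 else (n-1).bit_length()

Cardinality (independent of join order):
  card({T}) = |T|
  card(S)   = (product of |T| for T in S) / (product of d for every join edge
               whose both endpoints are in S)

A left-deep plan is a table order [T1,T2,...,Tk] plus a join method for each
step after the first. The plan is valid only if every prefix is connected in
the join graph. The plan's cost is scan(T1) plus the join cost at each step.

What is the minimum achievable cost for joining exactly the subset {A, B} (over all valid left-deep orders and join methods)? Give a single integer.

280

Selinger DP over subsets of {A,B}:
  {B}: scan cost=20, card=20
  {A}: scan cost=40, card=40
  {AB}: card=160; try (B,hash)→280, (A,nl_idx)→300, (A,merge)→420, (B,merge)→440, (A,hash)→520, (A,nl)→820 …(+1); best=280 via (B,hash)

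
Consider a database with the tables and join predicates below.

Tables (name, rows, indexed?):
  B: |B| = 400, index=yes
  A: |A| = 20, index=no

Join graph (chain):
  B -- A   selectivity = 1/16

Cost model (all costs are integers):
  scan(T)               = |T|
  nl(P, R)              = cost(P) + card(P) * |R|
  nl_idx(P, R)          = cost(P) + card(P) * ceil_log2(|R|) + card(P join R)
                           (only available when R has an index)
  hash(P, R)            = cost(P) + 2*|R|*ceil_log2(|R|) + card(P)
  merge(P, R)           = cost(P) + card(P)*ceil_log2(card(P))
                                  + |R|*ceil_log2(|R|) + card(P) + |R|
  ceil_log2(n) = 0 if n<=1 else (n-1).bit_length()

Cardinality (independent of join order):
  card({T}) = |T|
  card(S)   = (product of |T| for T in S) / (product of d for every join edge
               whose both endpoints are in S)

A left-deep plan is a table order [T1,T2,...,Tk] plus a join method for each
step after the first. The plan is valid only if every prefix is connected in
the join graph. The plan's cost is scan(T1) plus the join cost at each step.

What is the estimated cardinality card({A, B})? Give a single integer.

500

Tables in S: A(20), B(400)
Edges inside S: B-A(d=16)
numerator = 20 * 400 = 8000
denominator = 16 = 16
card(S) = 8000 / 16 = 500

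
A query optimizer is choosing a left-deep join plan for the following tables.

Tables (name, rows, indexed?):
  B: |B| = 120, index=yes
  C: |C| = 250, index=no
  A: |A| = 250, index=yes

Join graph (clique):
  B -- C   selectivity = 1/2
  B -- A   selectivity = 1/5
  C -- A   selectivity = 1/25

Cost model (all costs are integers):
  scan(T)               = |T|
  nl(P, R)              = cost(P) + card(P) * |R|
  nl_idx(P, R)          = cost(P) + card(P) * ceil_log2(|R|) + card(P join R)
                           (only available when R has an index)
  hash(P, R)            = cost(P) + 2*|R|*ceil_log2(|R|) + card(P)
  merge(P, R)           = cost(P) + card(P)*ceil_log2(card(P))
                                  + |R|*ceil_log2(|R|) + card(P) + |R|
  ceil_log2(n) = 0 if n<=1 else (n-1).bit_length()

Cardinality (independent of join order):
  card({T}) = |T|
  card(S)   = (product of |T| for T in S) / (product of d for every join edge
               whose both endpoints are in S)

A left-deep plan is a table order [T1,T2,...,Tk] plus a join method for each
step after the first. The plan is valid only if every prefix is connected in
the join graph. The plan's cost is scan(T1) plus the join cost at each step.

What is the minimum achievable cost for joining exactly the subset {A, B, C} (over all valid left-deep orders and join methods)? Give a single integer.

8680

Selinger DP over subsets of {A,B,C}:
  {B}: scan cost=120, card=120
  {C}: scan cost=250, card=250
  {A}: scan cost=250, card=250
  {BC}: card=15000; try (B,hash)→2180, (C,merge)→3330, (B,merge)→3460, (C,hash)→4240, (B,nl_idx)→17000, (C,nl)→30120 …(+1); best=2180 via (B,hash)
  {AB}: card=6000; try (B,hash)→2180, (A,merge)→3330, (B,merge)→3460, (A,hash)→4240, (A,nl_idx)→7080, (B,nl_idx)→8000 …(+2); best=2180 via (B,hash)
  {AC}: card=2500; try (C,hash)→4500, (A,hash)→4500, (C,merge)→4750, (A,merge)→4750, (A,nl_idx)→4750, (C,nl)→62750 …(+1); best=4500 via (C,hash)
  {ABC}: card=30000; try (B,hash)→8680, (C,hash)→12180, (A,hash)→21180, (B,merge)→37960, (B,nl_idx)→52000, (C,merge)→88430 …(+5); best=8680 via (B,hash)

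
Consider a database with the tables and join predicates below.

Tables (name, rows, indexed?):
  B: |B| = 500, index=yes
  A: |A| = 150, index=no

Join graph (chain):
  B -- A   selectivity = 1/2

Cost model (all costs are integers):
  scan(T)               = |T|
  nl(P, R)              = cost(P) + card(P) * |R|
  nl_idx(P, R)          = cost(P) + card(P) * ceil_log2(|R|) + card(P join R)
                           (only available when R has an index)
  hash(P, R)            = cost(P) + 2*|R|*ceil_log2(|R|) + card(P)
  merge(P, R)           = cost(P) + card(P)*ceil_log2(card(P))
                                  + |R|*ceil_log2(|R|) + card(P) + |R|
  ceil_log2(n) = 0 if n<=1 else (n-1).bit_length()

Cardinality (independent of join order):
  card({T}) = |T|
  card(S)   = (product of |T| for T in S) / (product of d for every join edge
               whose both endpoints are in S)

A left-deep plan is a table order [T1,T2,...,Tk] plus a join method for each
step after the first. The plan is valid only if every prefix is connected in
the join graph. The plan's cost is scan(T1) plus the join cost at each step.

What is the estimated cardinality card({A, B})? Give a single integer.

37500

Tables in S: A(150), B(500)
Edges inside S: B-A(d=2)
numerator = 150 * 500 = 75000
denominator = 2 = 2
card(S) = 75000 / 2 = 37500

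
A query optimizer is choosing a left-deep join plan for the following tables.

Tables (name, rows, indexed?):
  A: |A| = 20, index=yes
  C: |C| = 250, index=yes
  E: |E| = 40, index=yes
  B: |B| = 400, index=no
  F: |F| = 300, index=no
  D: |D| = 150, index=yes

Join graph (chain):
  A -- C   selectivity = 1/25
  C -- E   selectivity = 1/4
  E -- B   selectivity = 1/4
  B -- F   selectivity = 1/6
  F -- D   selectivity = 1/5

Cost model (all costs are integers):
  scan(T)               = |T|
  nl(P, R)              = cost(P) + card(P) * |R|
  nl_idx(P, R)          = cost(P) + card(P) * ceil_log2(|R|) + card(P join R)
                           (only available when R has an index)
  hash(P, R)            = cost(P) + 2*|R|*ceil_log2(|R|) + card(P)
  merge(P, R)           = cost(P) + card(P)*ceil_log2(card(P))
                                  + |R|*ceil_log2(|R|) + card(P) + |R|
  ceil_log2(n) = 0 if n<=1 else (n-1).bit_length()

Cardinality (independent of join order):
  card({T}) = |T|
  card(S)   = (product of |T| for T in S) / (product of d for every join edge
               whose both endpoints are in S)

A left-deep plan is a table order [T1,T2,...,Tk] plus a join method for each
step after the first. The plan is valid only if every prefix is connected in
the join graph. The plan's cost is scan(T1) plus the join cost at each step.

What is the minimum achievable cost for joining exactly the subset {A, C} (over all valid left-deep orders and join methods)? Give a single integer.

Selinger DP over subsets of {A,C}:
  {A}: scan cost=20, card=20
  {C}: scan cost=250, card=250
  {AC}: card=200; try (C,nl_idx)→380, (A,hash)→700, (A,nl_idx)→1700, (C,merge)→2390, (A,merge)→2620, (C,hash)→4040 …(+2); best=380 via (C,nl_idx)

380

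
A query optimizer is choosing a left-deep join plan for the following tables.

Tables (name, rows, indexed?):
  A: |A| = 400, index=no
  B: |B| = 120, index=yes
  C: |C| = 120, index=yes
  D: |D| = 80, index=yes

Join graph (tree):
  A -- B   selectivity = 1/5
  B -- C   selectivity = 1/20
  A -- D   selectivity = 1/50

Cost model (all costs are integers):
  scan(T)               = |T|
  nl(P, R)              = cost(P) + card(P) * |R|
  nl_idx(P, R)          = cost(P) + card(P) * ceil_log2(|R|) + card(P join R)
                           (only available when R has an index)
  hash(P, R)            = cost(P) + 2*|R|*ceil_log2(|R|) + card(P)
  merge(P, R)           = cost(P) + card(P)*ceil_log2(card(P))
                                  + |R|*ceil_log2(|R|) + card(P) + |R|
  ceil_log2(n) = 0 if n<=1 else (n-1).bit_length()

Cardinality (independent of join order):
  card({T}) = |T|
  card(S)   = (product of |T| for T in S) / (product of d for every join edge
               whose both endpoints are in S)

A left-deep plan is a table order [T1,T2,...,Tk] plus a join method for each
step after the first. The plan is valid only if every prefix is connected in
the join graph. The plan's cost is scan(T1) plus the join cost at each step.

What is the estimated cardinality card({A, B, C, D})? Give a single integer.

92160

Tables in S: A(400), B(120), C(120), D(80)
Edges inside S: A-B(d=5), B-C(d=20), A-D(d=50)
numerator = 400 * 120 * 120 * 80 = 460800000
denominator = 5 * 20 * 50 = 5000
card(S) = 460800000 / 5000 = 92160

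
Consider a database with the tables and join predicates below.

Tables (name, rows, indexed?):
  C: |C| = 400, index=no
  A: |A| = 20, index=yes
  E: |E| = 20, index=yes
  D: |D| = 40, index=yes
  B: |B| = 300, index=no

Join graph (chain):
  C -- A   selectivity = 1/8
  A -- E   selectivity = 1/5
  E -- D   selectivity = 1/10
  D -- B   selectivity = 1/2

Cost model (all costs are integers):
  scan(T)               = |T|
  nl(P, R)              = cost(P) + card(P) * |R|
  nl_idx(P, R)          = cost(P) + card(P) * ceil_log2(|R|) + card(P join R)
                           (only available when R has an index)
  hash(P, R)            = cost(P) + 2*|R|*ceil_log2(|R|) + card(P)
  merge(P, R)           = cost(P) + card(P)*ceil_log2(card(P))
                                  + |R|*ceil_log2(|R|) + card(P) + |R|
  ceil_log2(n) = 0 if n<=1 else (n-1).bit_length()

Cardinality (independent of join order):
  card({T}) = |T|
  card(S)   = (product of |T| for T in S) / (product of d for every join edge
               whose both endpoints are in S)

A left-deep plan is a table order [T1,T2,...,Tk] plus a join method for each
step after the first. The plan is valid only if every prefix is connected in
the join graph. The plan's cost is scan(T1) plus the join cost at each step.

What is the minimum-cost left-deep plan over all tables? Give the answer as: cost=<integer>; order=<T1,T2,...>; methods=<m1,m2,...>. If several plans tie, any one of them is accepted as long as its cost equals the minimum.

Selinger DP (subsets sized 1..n):
  {C}: scan cost=400, card=400
  {A}: scan cost=20, card=20
  {E}: scan cost=20, card=20
  {D}: scan cost=40, card=40
  {B}: scan cost=300, card=300
  {AC}: card=1000; try (A,hash)→1000, (A,nl_idx)→3400, (C,merge)→4140, (A,merge)→4520, (C,hash)→7240, (C,nl)→8020 …(+1); best=1000 via (A,hash)
  {AE}: card=80; try (E,nl_idx)→200, (A,nl_idx)→200, (E,hash)→240, (A,hash)→240, (E,merge)→260, (A,merge)→260 …(+2); best=200 via (E,nl_idx)
  {DE}: card=80; try (D,nl_idx)→220, (E,hash)→280, (E,nl_idx)→320, (D,merge)→420, (E,merge)→440, (D,hash)→520 …(+2); best=220 via (D,nl_idx)
  {BD}: card=6000; try (D,hash)→1080, (B,merge)→3320, (D,merge)→3580, (B,hash)→5480, (D,nl_idx)→8100, (B,nl)→12040 …(+1); best=1080 via (D,hash)
  {ACE}: card=4000; try (E,hash)→2200, (C,merge)→4840, (C,hash)→7480, (E,nl_idx)→10000, (E,merge)→12120, (E,nl)→21000 …(+1); best=2200 via (E,hash)
  {ADE}: card=320; try (A,hash)→500, (D,hash)→760, (A,nl_idx)→940, (A,merge)→980, (D,nl_idx)→1000, (D,merge)→1120 …(+2); best=500 via (A,hash)
  {BDE}: card=12000; try (B,merge)→3860, (B,hash)→5700, (E,hash)→7280, (B,nl)→24220, (E,nl_idx)→43080, (E,merge)→85200 …(+1); best=3860 via (B,merge)
  {ACDE}: card=16000; try (D,hash)→6680, (C,merge)→7700, (C,hash)→8020, (D,nl_idx)→42200, (D,merge)→54480, (C,nl)→128500 …(+1); best=6680 via (D,hash)
  {ABDE}: card=48000; try (B,hash)→6220, (B,merge)→6700, (A,hash)→16060, (B,nl)→96500, (A,nl_idx)→111860, (A,merge)→183980 …(+1); best=6220 via (B,hash)
  {ABCDE}: card=2400000; try (B,hash)→28080, (C,hash)→61420, (B,merge)→249680, (C,merge)→826220, (B,nl)→4806680, (C,nl)→19206220; best=28080 via (B,hash)

cost=28080; order=C,A,E,D,B; methods=hash,hash,hash,hash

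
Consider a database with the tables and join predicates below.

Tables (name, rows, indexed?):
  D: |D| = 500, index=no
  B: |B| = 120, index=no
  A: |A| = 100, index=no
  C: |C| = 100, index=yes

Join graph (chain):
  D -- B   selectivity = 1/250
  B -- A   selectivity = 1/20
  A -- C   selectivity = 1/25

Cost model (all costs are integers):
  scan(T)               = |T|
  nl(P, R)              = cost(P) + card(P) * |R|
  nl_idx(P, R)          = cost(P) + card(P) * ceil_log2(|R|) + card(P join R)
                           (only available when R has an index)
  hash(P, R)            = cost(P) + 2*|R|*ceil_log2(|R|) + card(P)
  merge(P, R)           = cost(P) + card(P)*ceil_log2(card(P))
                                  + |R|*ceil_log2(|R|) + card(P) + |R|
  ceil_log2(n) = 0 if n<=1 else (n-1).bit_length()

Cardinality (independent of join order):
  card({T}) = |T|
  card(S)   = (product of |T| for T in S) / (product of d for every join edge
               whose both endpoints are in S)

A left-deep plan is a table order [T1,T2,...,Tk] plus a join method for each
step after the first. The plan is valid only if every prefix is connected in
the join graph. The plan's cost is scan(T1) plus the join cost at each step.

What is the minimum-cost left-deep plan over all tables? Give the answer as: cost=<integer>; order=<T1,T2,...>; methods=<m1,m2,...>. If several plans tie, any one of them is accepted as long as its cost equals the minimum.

cost=6920; order=D,B,A,C; methods=hash,hash,hash

Selinger DP (subsets sized 1..n):
  {D}: scan cost=500, card=500
  {B}: scan cost=120, card=120
  {A}: scan cost=100, card=100
  {C}: scan cost=100, card=100
  {BD}: card=240; try (B,hash)→2680, (D,merge)→6080, (B,merge)→6460, (D,hash)→9240, (D,nl)→60120, (B,nl)→60500; best=2680 via (B,hash)
  {AB}: card=600; try (A,hash)→1640, (B,merge)→1860, (B,hash)→1880, (A,merge)→1880, (B,nl)→12100, (A,nl)→12120; best=1640 via (A,hash)
  {AC}: card=400; try (C,nl_idx)→1200, (C,hash)→1600, (A,hash)→1600, (C,merge)→1700, (A,merge)→1700, (C,nl)→10100 …(+1); best=1200 via (C,nl_idx)
  {ABD}: card=1200; try (A,hash)→4320, (A,merge)→5640, (D,hash)→11240, (D,merge)→13240, (A,nl)→26680, (D,nl)→301640; best=4320 via (A,hash)
  {ABC}: card=2400; try (B,hash)→3280, (C,hash)→3640, (B,merge)→6160, (C,nl_idx)→8240, (C,merge)→9040, (B,nl)→49200 …(+1); best=3280 via (B,hash)
  {ABCD}: card=4800; try (C,hash)→6920, (D,hash)→14680, (C,nl_idx)→17520, (C,merge)→19520, (D,merge)→39480, (C,nl)→124320 …(+1); best=6920 via (C,hash)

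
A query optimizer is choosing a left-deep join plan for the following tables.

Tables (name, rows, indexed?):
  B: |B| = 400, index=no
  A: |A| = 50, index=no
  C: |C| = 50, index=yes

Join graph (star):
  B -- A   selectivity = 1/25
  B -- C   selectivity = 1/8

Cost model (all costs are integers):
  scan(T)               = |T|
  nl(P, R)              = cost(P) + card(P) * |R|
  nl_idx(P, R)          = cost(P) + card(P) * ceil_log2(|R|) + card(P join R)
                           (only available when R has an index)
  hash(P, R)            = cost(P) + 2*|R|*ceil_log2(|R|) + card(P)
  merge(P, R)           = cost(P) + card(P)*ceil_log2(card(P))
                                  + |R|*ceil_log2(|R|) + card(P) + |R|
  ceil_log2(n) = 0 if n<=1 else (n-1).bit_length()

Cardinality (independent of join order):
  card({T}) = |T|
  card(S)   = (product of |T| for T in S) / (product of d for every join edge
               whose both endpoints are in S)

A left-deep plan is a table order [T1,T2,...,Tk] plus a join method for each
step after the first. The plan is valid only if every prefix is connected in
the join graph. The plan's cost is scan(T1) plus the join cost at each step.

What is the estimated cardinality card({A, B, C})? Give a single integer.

Tables in S: A(50), B(400), C(50)
Edges inside S: B-A(d=25), B-C(d=8)
numerator = 50 * 400 * 50 = 1000000
denominator = 25 * 8 = 200
card(S) = 1000000 / 200 = 5000

5000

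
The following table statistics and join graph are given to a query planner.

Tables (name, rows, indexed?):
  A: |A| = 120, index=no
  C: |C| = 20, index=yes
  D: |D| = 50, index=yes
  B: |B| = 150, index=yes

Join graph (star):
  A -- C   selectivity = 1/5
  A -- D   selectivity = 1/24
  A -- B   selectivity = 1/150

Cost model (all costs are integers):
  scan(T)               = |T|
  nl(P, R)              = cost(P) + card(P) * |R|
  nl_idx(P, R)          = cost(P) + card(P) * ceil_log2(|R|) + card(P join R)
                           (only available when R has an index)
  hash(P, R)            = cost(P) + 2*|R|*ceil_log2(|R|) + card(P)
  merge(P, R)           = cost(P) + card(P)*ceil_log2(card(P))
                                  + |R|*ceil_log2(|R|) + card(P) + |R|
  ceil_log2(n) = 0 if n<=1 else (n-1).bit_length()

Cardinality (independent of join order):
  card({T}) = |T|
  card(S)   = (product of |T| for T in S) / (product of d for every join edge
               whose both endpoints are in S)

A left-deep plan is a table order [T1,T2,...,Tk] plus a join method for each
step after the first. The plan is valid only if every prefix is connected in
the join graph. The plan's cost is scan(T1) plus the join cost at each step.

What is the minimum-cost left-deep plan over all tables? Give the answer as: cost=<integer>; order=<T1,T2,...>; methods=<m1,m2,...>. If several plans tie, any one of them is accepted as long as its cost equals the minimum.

cost=2370; order=A,B,D,C; methods=nl_idx,hash,hash

Selinger DP (subsets sized 1..n):
  {A}: scan cost=120, card=120
  {C}: scan cost=20, card=20
  {D}: scan cost=50, card=50
  {B}: scan cost=150, card=150
  {AC}: card=480; try (C,hash)→440, (A,merge)→1100, (C,merge)→1200, (C,nl_idx)→1200, (A,hash)→1720, (A,nl)→2420 …(+1); best=440 via (C,hash)
  {AD}: card=250; try (D,hash)→840, (D,nl_idx)→1090, (A,merge)→1360, (D,merge)→1430, (A,hash)→1780, (A,nl)→6050 …(+1); best=840 via (D,hash)
  {AB}: card=120; try (B,nl_idx)→1200, (A,hash)→1980, (B,merge)→2430, (A,merge)→2460, (B,hash)→2640, (B,nl)→18120 …(+1); best=1200 via (B,nl_idx)
  {ACD}: card=1000; try (C,hash)→1290, (D,hash)→1520, (C,nl_idx)→3090, (C,merge)→3210, (D,nl_idx)→4320, (D,merge)→5590 …(+2); best=1290 via (C,hash)
  {ABC}: card=480; try (C,hash)→1520, (C,merge)→2280, (C,nl_idx)→2280, (B,hash)→3320, (C,nl)→3600, (B,nl_idx)→4760 …(+2); best=1520 via (C,hash)
  {ABD}: card=250; try (D,hash)→1920, (D,nl_idx)→2170, (D,merge)→2510, (B,nl_idx)→3090, (B,hash)→3490, (B,merge)→4440 …(+2); best=1920 via (D,hash)
  {ABCD}: card=1000; try (C,hash)→2370, (D,hash)→2600, (C,nl_idx)→4170, (C,merge)→4290, (B,hash)→4690, (D,nl_idx)→5400 …(+6); best=2370 via (C,hash)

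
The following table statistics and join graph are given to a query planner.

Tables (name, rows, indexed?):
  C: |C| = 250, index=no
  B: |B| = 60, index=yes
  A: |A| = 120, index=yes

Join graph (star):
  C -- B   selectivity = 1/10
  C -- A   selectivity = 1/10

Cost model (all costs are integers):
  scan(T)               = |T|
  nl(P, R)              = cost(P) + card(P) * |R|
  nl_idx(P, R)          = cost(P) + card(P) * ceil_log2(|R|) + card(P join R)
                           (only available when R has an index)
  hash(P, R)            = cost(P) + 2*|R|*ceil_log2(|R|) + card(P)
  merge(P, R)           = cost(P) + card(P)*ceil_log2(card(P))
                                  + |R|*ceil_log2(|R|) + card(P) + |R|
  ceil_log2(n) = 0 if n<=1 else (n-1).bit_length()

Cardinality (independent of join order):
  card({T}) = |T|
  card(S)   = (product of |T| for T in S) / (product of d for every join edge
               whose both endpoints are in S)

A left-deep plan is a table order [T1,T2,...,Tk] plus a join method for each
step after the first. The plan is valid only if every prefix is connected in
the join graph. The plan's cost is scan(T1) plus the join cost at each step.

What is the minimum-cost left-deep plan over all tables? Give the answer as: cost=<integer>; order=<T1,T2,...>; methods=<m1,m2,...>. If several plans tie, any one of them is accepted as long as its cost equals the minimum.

Selinger DP (subsets sized 1..n):
  {C}: scan cost=250, card=250
  {B}: scan cost=60, card=60
  {A}: scan cost=120, card=120
  {BC}: card=1500; try (B,hash)→1220, (C,merge)→2730, (B,merge)→2920, (B,nl_idx)→3250, (C,hash)→4120, (C,nl)→15060 …(+1); best=1220 via (B,hash)
  {AC}: card=3000; try (A,hash)→2180, (C,merge)→3330, (A,merge)→3460, (C,hash)→4240, (A,nl_idx)→5000, (C,nl)→30120 …(+1); best=2180 via (A,hash)
  {ABC}: card=18000; try (A,hash)→4400, (B,hash)→5900, (A,merge)→20180, (A,nl_idx)→29720, (B,nl_idx)→38180, (B,merge)→41600 …(+2); best=4400 via (A,hash)

cost=4400; order=C,B,A; methods=hash,hash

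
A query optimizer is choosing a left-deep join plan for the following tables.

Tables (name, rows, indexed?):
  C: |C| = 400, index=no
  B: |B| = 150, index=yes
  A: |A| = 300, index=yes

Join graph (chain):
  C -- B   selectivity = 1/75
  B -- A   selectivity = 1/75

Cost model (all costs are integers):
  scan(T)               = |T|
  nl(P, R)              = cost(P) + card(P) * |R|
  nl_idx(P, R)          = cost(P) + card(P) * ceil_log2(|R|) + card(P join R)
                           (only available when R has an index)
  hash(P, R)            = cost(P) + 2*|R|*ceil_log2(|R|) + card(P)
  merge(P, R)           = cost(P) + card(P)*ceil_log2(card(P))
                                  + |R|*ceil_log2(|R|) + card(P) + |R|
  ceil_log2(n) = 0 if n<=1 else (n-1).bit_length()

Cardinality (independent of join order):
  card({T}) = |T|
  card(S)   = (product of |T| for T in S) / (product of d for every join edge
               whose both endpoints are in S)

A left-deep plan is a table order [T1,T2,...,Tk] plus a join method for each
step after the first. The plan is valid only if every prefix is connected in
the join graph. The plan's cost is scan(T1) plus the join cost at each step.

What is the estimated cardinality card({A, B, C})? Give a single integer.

3200

Tables in S: A(300), B(150), C(400)
Edges inside S: C-B(d=75), B-A(d=75)
numerator = 300 * 150 * 400 = 18000000
denominator = 75 * 75 = 5625
card(S) = 18000000 / 5625 = 3200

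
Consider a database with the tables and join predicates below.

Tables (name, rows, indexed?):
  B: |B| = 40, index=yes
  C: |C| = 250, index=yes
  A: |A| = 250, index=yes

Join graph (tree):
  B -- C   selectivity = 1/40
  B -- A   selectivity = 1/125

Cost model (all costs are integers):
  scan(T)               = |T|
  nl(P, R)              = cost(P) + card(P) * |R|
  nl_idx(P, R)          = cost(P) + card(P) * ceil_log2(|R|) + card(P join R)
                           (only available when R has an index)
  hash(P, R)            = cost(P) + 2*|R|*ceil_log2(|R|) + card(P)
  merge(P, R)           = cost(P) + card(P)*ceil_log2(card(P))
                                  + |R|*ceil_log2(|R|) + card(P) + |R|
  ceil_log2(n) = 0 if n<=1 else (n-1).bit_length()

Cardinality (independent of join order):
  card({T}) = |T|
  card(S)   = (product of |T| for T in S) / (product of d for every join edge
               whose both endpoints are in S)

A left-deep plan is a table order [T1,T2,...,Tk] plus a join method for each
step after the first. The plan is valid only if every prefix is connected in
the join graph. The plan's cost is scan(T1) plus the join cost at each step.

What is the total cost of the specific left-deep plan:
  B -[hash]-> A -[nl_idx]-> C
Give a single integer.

5220

step 1: scan B: cost=40, card=40
step 2: join A via hash
    card(P join A) = 40*250/(125) = 80
    cost = 40 + 2*250*8 + 40 = 4080
step 3: join C via nl_idx
    card(P join C) = 80*250/(40) = 500
    cost = 4080 + 80*8 + 500 = 5220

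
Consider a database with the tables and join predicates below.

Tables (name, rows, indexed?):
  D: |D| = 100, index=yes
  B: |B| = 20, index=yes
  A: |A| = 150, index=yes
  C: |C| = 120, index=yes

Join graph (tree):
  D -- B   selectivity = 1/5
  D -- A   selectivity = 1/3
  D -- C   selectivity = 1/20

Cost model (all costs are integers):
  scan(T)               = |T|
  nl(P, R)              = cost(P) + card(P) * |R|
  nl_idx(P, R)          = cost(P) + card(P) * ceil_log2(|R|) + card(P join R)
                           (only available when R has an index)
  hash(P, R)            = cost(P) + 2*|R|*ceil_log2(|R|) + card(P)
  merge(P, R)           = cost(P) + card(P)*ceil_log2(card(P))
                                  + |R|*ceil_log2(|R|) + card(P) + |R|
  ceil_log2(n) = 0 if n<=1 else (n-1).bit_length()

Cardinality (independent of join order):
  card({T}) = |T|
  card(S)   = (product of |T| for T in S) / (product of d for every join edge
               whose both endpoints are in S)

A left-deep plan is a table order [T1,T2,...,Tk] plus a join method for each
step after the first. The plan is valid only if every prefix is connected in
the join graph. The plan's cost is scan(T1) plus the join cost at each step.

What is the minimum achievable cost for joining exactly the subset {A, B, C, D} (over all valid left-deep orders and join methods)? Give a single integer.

Selinger DP over subsets of {A,B,C,D}:
  {D}: scan cost=100, card=100
  {B}: scan cost=20, card=20
  {A}: scan cost=150, card=150
  {C}: scan cost=120, card=120
  {BD}: card=400; try (B,hash)→400, (D,nl_idx)→560, (D,merge)→940, (B,nl_idx)→1000, (B,merge)→1020, (D,hash)→1440 …(+2); best=400 via (B,hash)
  {AD}: card=5000; try (D,hash)→1700, (A,merge)→2250, (D,merge)→2300, (A,hash)→2600, (A,nl_idx)→5900, (D,nl_idx)→6200 …(+2); best=1700 via (D,hash)
  {CD}: card=600; try (C,nl_idx)→1400, (D,nl_idx)→1560, (D,hash)→1640, (C,merge)→1860, (D,merge)→1880, (C,hash)→1880 …(+2); best=1400 via (C,nl_idx)
  {ABD}: card=20000; try (A,hash)→3200, (A,merge)→5750, (B,hash)→6900, (A,nl_idx)→23600, (B,nl_idx)→46700, (A,nl)→60400 …(+2); best=3200 via (A,hash)
  {BCD}: card=2400; try (B,hash)→2200, (C,hash)→2480, (C,merge)→5360, (C,nl_idx)→5600, (B,nl_idx)→6800, (B,merge)→8120 …(+2); best=2200 via (B,hash)
  {ACD}: card=30000; try (A,hash)→4400, (C,hash)→8380, (A,merge)→9350, (A,nl_idx)→36200, (C,nl_idx)→66700, (C,merge)→72660 …(+2); best=4400 via (A,hash)
  {ABCD}: card=120000; try (A,hash)→7000, (C,hash)→24880, (B,hash)→34600, (A,merge)→34750, (A,nl_idx)→141400, (C,nl_idx)→263200 …(+6); best=7000 via (A,hash)

7000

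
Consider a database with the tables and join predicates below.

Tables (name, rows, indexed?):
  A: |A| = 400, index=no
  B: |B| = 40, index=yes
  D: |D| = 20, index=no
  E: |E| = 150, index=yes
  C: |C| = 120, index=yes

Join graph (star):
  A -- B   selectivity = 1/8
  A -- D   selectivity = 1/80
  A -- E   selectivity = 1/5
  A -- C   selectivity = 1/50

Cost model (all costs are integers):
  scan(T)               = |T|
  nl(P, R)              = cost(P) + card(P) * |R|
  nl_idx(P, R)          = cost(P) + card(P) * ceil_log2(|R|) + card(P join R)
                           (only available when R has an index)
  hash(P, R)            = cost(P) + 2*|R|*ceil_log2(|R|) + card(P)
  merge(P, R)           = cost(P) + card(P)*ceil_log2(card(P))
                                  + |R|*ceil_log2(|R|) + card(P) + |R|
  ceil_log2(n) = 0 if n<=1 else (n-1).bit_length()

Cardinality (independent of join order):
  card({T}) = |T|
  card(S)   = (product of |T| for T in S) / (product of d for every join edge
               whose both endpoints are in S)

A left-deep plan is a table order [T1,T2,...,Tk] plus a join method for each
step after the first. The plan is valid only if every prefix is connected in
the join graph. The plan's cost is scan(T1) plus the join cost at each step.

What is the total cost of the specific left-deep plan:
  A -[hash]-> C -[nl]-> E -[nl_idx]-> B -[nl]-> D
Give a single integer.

step 1: scan A: cost=400, card=400
step 2: join C via hash
    card(P join C) = 400*120/(50) = 960
    cost = 400 + 2*120*7 + 400 = 2480
step 3: join E via nl
    card(P join E) = 960*150/(5) = 28800
    cost = 2480 + 960*150 = 146480
step 4: join B via nl_idx
    card(P join B) = 28800*40/(8) = 144000
    cost = 146480 + 28800*6 + 144000 = 463280
step 5: join D via nl
    card(P join D) = 144000*20/(80) = 36000
    cost = 463280 + 144000*20 = 3343280

3343280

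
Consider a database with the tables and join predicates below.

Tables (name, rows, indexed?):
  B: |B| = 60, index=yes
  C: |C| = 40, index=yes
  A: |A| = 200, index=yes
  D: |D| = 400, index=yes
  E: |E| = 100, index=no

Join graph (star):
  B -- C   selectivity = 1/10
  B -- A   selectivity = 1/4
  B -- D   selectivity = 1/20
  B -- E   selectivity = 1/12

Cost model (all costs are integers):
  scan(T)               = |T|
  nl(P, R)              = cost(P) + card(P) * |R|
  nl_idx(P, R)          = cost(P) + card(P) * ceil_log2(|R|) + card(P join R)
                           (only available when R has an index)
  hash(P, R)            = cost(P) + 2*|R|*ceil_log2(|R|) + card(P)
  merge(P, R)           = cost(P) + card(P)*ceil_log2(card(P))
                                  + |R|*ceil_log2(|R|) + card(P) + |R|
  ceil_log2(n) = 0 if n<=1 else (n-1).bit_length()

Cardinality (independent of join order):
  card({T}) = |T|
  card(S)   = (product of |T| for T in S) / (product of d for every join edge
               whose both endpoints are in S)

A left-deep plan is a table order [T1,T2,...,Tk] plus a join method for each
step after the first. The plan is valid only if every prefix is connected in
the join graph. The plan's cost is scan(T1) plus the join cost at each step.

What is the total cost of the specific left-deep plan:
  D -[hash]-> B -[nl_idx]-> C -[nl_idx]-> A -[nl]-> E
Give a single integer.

step 1: scan D: cost=400, card=400
step 2: join B via hash
    card(P join B) = 400*60/(20) = 1200
    cost = 400 + 2*60*6 + 400 = 1520
step 3: join C via nl_idx
    card(P join C) = 1200*40/(10) = 4800
    cost = 1520 + 1200*6 + 4800 = 13520
step 4: join A via nl_idx
    card(P join A) = 4800*200/(4) = 240000
    cost = 13520 + 4800*8 + 240000 = 291920
step 5: join E via nl
    card(P join E) = 240000*100/(12) = 2000000
    cost = 291920 + 240000*100 = 24291920

24291920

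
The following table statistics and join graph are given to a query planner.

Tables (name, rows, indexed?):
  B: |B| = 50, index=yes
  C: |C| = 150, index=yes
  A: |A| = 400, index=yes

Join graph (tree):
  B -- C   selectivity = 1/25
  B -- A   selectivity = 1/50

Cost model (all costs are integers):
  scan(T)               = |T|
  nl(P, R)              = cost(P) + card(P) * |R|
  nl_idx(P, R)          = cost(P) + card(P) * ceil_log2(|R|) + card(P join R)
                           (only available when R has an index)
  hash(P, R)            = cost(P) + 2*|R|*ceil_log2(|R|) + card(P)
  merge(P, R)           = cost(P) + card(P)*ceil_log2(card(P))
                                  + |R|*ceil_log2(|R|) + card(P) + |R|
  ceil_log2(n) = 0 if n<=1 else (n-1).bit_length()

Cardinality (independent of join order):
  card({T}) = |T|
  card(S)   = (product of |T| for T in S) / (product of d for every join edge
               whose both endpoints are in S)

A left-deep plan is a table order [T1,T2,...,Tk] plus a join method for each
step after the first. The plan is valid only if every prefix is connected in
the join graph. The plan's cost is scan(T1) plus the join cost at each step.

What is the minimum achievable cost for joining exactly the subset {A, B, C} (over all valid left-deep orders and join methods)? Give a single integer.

Selinger DP over subsets of {A,B,C}:
  {B}: scan cost=50, card=50
  {C}: scan cost=150, card=150
  {A}: scan cost=400, card=400
  {BC}: card=300; try (C,nl_idx)→750, (B,hash)→900, (B,nl_idx)→1350, (C,merge)→1750, (B,merge)→1850, (C,hash)→2500 …(+2); best=750 via (C,nl_idx)
  {AB}: card=400; try (A,nl_idx)→900, (B,hash)→1400, (B,nl_idx)→3200, (A,merge)→4400, (B,merge)→4750, (A,hash)→7300 …(+2); best=900 via (A,nl_idx)
  {ABC}: card=2400; try (C,hash)→3700, (A,nl_idx)→5850, (C,merge)→6250, (C,nl_idx)→6500, (A,merge)→7750, (A,hash)→8250 …(+2); best=3700 via (C,hash)

3700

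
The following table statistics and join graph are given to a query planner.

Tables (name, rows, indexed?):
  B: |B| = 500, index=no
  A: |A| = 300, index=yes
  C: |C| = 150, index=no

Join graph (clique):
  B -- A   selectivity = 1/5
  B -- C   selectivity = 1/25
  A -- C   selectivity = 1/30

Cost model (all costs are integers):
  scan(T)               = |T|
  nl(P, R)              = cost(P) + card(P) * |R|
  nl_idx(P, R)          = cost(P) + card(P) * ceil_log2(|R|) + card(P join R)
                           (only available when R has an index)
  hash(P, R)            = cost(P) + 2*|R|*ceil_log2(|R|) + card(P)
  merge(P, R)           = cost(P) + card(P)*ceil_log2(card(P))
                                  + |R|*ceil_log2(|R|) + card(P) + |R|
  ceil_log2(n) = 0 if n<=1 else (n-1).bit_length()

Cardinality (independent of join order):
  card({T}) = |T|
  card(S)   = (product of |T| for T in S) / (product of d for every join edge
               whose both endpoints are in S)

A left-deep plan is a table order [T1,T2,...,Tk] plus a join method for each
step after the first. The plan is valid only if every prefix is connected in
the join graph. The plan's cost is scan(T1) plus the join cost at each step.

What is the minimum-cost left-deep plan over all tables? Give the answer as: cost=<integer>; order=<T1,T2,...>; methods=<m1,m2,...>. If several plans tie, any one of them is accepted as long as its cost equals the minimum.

cost=11800; order=B,C,A; methods=hash,hash

Selinger DP (subsets sized 1..n):
  {B}: scan cost=500, card=500
  {A}: scan cost=300, card=300
  {C}: scan cost=150, card=150
  {AB}: card=30000; try (A,hash)→6400, (B,merge)→8300, (A,merge)→8500, (B,hash)→9600, (A,nl_idx)→35000, (B,nl)→150300 …(+1); best=6400 via (A,hash)
  {BC}: card=3000; try (C,hash)→3400, (B,merge)→6500, (C,merge)→6850, (B,hash)→9300, (B,nl)→75150, (C,nl)→75500; best=3400 via (C,hash)
  {AC}: card=1500; try (C,hash)→3000, (A,nl_idx)→3000, (A,merge)→4500, (C,merge)→4650, (A,hash)→5700, (A,nl)→45150 …(+1); best=3000 via (C,hash)
  {ABC}: card=6000; try (A,hash)→11800, (B,hash)→13500, (B,merge)→26000, (A,nl_idx)→36400, (C,hash)→38800, (A,merge)→45400 …(+4); best=11800 via (A,hash)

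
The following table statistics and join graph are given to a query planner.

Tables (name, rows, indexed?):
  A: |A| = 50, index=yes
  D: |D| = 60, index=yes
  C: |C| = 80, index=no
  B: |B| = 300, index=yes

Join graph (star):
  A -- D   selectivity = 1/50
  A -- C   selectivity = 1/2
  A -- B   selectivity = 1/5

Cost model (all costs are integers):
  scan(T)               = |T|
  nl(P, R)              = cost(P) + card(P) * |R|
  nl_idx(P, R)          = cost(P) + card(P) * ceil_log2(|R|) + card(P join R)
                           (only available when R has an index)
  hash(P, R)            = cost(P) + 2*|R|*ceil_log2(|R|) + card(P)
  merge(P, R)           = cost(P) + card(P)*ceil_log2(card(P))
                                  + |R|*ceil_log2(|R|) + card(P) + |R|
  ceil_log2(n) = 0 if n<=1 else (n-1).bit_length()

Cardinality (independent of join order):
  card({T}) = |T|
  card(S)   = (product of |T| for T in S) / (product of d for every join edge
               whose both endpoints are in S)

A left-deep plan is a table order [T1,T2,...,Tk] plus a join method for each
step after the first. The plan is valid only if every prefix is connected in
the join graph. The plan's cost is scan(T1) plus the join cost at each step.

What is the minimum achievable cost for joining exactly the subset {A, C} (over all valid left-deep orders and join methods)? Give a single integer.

760

Selinger DP over subsets of {A,C}:
  {A}: scan cost=50, card=50
  {C}: scan cost=80, card=80
  {AC}: card=2000; try (A,hash)→760, (C,merge)→1040, (A,merge)→1070, (C,hash)→1220, (A,nl_idx)→2560, (C,nl)→4050 …(+1); best=760 via (A,hash)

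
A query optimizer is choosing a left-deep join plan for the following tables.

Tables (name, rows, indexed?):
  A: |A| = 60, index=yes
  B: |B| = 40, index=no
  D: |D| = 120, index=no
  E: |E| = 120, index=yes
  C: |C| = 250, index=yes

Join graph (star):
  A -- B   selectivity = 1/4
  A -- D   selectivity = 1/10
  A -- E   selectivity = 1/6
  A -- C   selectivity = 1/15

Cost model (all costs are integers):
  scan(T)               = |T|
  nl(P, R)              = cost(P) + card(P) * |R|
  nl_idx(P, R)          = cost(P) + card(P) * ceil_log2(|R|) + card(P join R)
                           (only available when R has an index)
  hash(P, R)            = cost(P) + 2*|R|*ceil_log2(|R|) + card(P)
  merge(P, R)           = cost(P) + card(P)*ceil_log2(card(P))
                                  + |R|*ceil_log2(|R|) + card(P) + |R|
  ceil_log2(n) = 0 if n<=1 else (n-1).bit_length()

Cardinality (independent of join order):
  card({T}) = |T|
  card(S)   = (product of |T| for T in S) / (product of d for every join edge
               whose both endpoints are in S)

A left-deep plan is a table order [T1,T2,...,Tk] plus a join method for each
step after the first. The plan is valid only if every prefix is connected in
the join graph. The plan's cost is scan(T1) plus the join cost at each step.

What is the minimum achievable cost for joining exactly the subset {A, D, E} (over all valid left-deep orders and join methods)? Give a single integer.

3360

Selinger DP over subsets of {A,D,E}:
  {A}: scan cost=60, card=60
  {D}: scan cost=120, card=120
  {E}: scan cost=120, card=120
  {AD}: card=720; try (A,hash)→960, (D,merge)→1440, (A,merge)→1500, (A,nl_idx)→1560, (D,hash)→1800, (D,nl)→7260 …(+1); best=960 via (A,hash)
  {AE}: card=1200; try (A,hash)→960, (E,merge)→1440, (A,merge)→1500, (E,nl_idx)→1680, (E,hash)→1800, (A,nl_idx)→2040 …(+2); best=960 via (A,hash)
  {ADE}: card=14400; try (E,hash)→3360, (D,hash)→3840, (E,merge)→9840, (D,merge)→16320, (E,nl_idx)→20400, (E,nl)→87360 …(+1); best=3360 via (E,hash)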